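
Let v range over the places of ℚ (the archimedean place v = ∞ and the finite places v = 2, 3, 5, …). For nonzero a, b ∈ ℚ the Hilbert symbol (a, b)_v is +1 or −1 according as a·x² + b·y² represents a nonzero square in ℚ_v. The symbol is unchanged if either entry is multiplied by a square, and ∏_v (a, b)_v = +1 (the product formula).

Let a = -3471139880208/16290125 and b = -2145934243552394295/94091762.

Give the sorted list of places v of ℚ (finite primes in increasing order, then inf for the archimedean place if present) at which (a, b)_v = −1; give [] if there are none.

Mod squares: a ≡ -165, b ≡ -910. Check v ∈ {∞, 2, 3, 5, 7, 11, 13, 19}.
v=3: a=3^9·(≡2), b=3^8·(≡2) mod 3; (2|3)=-1, (2|3)=-1; (−1)^{9·8·1}·(-1)^8·(-1)^9 = -1.
v=5: a=5^-3·(≡2), b=5^1·(≡3) mod 5; (2|5)=-1, (3|5)=-1; (−1)^{-3·1·2}·(-1)^1·(-1)^-3 = +1.
v=11: a=11^3·(≡8), b=11^6·(≡4) mod 11; (8|11)=-1, (4|11)=+1; (−1)^{3·6·5}·(-1)^6·(+1)^3 = +1.
v=2: v_2(a)=4, v_2(b)=-1; units ≡ 3, 1 (mod 8); ε·ε+αω+βω = 1·0+4·0+-1·1 ≡ 1  ⇒  (a,b)_2 = -1.
v=19: a=19^-4·(≡6), b=19^-6·(≡15) mod 19; (6|19)=+1, (15|19)=-1; (−1)^{-4·-6·9}·(+1)^-6·(-1)^-4 = +1.
v=13: a=13^2·(≡12), b=13^3·(≡6) mod 13; (12|13)=+1, (6|13)=-1; (−1)^{2·3·6}·(+1)^3·(-1)^2 = +1.
v=∞: -165 < 0 and -910 < 0  ⇒  (a,b)_∞ = -1.
v=7: a=7^2·(≡6), b=7^5·(≡5) mod 7; (6|7)=-1, (5|7)=-1; (−1)^{2·5·3}·(-1)^5·(-1)^2 = -1.
|Ram(-165, -910)| = 4, even; anisotropic at {2, 3, 7, ∞}.

[2, 3, 7, inf]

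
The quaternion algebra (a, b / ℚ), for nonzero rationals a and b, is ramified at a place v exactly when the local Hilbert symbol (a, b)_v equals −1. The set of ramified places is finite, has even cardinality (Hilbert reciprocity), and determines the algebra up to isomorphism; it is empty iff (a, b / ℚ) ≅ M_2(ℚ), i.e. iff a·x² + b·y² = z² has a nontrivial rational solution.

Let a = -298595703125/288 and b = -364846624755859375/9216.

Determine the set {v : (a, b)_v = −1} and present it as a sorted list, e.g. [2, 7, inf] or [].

Mod squares: a ≡ -10, b ≡ -391. Check v ∈ {∞, 2, 3, 5, 17, 23}.
v=23: a=23^2·(≡13), b=23^3·(≡3) mod 23; (13|23)=+1, (3|23)=+1; (−1)^{2·3·11}·(+1)^3·(+1)^2 = +1.
v=∞: -10 < 0 and -391 < 0  ⇒  (a,b)_∞ = -1.
v=3: a=3^-2·(≡2), b=3^-2·(≡2) mod 3; (2|3)=-1, (2|3)=-1; (−1)^{-2·-2·1}·(-1)^-2·(-1)^-2 = +1.
v=2: v_2(a)=-5, v_2(b)=-10; units ≡ 3, 1 (mod 8); ε·ε+αω+βω = 1·0+-5·0+-10·1 ≡ 0  ⇒  (a,b)_2 = +1.
v=5: a=5^9·(≡3), b=5^14·(≡4) mod 5; (3|5)=-1, (4|5)=+1; (−1)^{9·14·2}·(-1)^14·(+1)^9 = +1.
v=17: a=17^2·(≡7), b=17^3·(≡12) mod 17; (7|17)=-1, (12|17)=-1; (−1)^{2·3·8}·(-1)^3·(-1)^2 = -1.
(-10, -391 / ℚ) ramifies at {17, ∞}: a division algebra.

[17, inf]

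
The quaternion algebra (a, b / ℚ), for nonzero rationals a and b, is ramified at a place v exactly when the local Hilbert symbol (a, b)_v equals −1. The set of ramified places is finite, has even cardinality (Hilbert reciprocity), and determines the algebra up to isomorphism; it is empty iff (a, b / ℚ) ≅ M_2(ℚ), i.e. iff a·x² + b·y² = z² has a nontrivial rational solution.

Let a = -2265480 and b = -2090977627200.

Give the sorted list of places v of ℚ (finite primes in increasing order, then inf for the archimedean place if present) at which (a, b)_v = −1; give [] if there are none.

[2, 5, 31, inf]

(a, b) ≡ (-62930, -33) mod (ℚ^×)²; places V = {2, 3, 5, 7, 11, 29, 31, ∞}.
(a,b)_∞: sgn(-62930)=−, sgn(-33)=−, so -1.
(a,b)_11: α=0, u≡3; β=1, v≡7 (mod 11); (3|11)=+1, (7|11)=-1; sign (−1)^0·+1^1·-1^0 = +1.
(a,b)_31: α=1, u≡18; β=2, v≡23 (mod 31); (18|31)=+1, (23|31)=-1; sign (−1)^0·+1^2·-1^1 = -1.
(a,b)_2: α=3, β=6; u≡7, v≡7 (mod 8); ε(u)ε(v)=1·1, αω(v)=3·0, βω(u)=6·0; sum ≡ 1  ⇒  -1.
(a,b)_29: α=1, u≡6; β=2, v≡24 (mod 29); (6|29)=+1, (24|29)=+1; sign (−1)^0·+1^2·+1^1 = +1.
(a,b)_7: α=1, u≡5; β=2, v≡2 (mod 7); (5|7)=-1, (2|7)=+1; sign (−1)^0·-1^2·+1^1 = +1.
(a,b)_5: α=1, u≡4; β=2, v≡2 (mod 5); (4|5)=+1, (2|5)=-1; sign (−1)^0·+1^2·-1^1 = -1.
(a,b)_3: α=2, u≡1; β=1, v≡1 (mod 3); (1|3)=+1, (1|3)=+1; sign (−1)^0·+1^1·+1^2 = +1.
|Ram(-62930, -33)| = 4, even; anisotropic at {2, 5, 31, ∞}.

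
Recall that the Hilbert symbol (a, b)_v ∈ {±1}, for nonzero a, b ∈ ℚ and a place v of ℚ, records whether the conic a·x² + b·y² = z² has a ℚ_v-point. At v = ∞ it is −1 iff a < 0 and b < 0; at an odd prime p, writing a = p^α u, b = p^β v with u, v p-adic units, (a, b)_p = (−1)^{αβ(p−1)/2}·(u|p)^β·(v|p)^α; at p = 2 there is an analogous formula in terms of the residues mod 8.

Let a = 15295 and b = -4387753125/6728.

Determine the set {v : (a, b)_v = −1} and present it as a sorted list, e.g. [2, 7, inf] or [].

(a, b) ≡ (15295, -1560090) mod (ℚ^×)²; places V = {2, 3, 5, 7, 17, 19, 23, 29, ∞}.
(a,b)_5: α=1, u≡4; β=5, v≡3 (mod 5); (4|5)=+1, (3|5)=-1; sign (−1)^0·+1^5·-1^1 = -1.
(a,b)_2: α=0, β=-3; u≡7, v≡3 (mod 8); ε(u)ε(v)=1·1, αω(v)=0·1, βω(u)=-3·0; sum ≡ 1  ⇒  -1.
(a,b)_17: α=0, u≡12; β=1, v≡16 (mod 17); (12|17)=-1, (16|17)=+1; sign (−1)^0·-1^1·+1^0 = -1.
(a,b)_23: α=1, u≡21; β=1, v≡7 (mod 23); (21|23)=-1, (7|23)=-1; sign (−1)^1·-1^1·-1^1 = -1.
(a,b)_∞: sgn(15295)=+, sgn(-1560090)=−, so +1.
(a,b)_29: α=0, u≡12; β=-2, v≡4 (mod 29); (12|29)=-1, (4|29)=+1; sign (−1)^0·-1^-2·+1^0 = +1.
(a,b)_7: α=1, u≡1; β=1, v≡6 (mod 7); (1|7)=+1, (6|7)=-1; sign (−1)^1·+1^1·-1^1 = +1.
(a,b)_3: α=0, u≡1; β=3, v≡2 (mod 3); (1|3)=+1, (2|3)=-1; sign (−1)^0·+1^3·-1^0 = +1.
(a,b)_19: α=1, u≡7; β=1, v≡2 (mod 19); (7|19)=+1, (2|19)=-1; sign (−1)^1·+1^1·-1^1 = +1.
Ram(15295, -1560090) = {2, 5, 17, 23}; no ℚ_2-point on the conic.

[2, 5, 17, 23]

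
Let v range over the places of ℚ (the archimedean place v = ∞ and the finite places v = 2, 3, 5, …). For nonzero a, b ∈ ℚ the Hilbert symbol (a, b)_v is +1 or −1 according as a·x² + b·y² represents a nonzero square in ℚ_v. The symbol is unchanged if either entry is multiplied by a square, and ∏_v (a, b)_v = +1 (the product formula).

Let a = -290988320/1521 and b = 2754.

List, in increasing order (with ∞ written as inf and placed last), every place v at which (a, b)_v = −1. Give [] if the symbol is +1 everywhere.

[7, 31]

(a, b) ≡ (-62930, 34) mod (ℚ^×)²; places V = {2, 3, 5, 7, 13, 17, 29, 31, ∞}.
(a,b)_5: α=1, u≡1; β=0, v≡4 (mod 5); (1|5)=+1, (4|5)=+1; sign (−1)^0·+1^0·+1^1 = +1.
(a,b)_∞: sgn(-62930)=−, sgn(34)=+, so +1.
(a,b)_17: α=2, u≡8; β=1, v≡9 (mod 17); (8|17)=+1, (9|17)=+1; sign (−1)^0·+1^1·+1^2 = +1.
(a,b)_29: α=1, u≡5; β=0, v≡28 (mod 29); (5|29)=+1, (28|29)=+1; sign (−1)^0·+1^0·+1^1 = +1.
(a,b)_7: α=1, u≡3; β=0, v≡3 (mod 7); (3|7)=-1, (3|7)=-1; sign (−1)^0·-1^0·-1^1 = -1.
(a,b)_2: α=5, β=1; u≡7, v≡1 (mod 8); ε(u)ε(v)=1·0, αω(v)=5·0, βω(u)=1·0; sum ≡ 0  ⇒  +1.
(a,b)_31: α=1, u≡9; β=0, v≡26 (mod 31); (9|31)=+1, (26|31)=-1; sign (−1)^0·+1^0·-1^1 = -1.
(a,b)_3: α=-2, u≡1; β=4, v≡1 (mod 3); (1|3)=+1, (1|3)=+1; sign (−1)^0·+1^4·+1^-2 = +1.
(a,b)_13: α=-2, u≡3; β=0, v≡11 (mod 13); (3|13)=+1, (11|13)=-1; sign (−1)^0·+1^0·-1^-2 = +1.
(-62930, 34 / ℚ) ramifies at {7, 31}: a division algebra.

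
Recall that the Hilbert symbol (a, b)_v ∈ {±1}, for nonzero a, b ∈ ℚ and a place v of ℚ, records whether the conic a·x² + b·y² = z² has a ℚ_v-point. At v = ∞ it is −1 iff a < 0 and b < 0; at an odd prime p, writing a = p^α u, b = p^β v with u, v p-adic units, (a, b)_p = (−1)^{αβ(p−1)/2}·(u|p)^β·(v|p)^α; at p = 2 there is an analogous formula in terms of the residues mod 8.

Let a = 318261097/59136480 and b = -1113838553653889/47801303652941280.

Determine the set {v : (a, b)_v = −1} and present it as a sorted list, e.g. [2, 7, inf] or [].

[3, 5, 7, 23]

Mod squares: a ≡ 82110, b ≡ -4830. Check v ∈ {∞, 2, 3, 5, 7, 11, 13, 17, 23, 31}.
v=11: a=11^2·(≡2), b=11^0·(≡7) mod 11; (2|11)=-1, (7|11)=-1; (−1)^{2·0·5}·(-1)^0·(-1)^2 = +1.
v=17: a=17^1·(≡1), b=17^2·(≡8) mod 17; (1|17)=+1, (8|17)=+1; (−1)^{1·2·8}·(+1)^2·(+1)^1 = +1.
v=23: a=23^1·(≡19), b=23^3·(≡22) mod 23; (19|23)=-1, (22|23)=-1; (−1)^{1·3·11}·(-1)^3·(-1)^1 = -1.
v=2: v_2(a)=-5, v_2(b)=-5; units ≡ 7, 1 (mod 8); ε·ε+αω+βω = 1·0+-5·0+-5·0 ≡ 0  ⇒  (a,b)_2 = +1.
v=∞: 82110 > 0 and -4830 < 0  ⇒  (a,b)_∞ = +1.
v=7: a=7^1·(≡6), b=7^3·(≡6) mod 7; (6|7)=-1, (6|7)=-1; (−1)^{1·3·3}·(-1)^3·(-1)^1 = -1.
v=3: a=3^-7·(≡1), b=3^-21·(≡1) mod 3; (1|3)=+1, (1|3)=+1; (−1)^{-7·-21·1}·(+1)^-21·(+1)^-7 = -1.
v=31: a=31^2·(≡21), b=31^4·(≡12) mod 31; (21|31)=-1, (12|31)=-1; (−1)^{2·4·15}·(-1)^4·(-1)^2 = +1.
v=13: a=13^-2·(≡2), b=13^-4·(≡7) mod 13; (2|13)=-1, (7|13)=-1; (−1)^{-2·-4·6}·(-1)^-4·(-1)^-2 = +1.
v=5: a=5^-1·(≡2), b=5^-1·(≡1) mod 5; (2|5)=-1, (1|5)=+1; (−1)^{-1·-1·2}·(-1)^-1·(+1)^-1 = -1.
(82110, -4830 / ℚ) ramifies at {3, 5, 7, 23}: a division algebra.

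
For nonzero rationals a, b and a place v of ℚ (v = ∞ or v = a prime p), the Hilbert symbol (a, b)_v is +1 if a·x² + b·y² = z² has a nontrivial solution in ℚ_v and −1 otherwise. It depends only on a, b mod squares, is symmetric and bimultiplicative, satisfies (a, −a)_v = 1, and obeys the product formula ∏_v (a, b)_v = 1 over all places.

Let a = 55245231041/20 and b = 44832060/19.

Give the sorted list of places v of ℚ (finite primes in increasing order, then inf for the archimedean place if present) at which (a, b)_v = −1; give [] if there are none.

[5, 11, 13, 17, 19, 23]

Mod squares: a ≡ 5005, b ≡ 482885. Check v ∈ {∞, 2, 3, 5, 7, 11, 13, 17, 19, 23}.
v=7: a=7^1·(≡2), b=7^2·(≡1) mod 7; (2|7)=+1, (1|7)=+1; (−1)^{1·2·3}·(+1)^2·(+1)^1 = +1.
v=3: a=3^0·(≡1), b=3^2·(≡2) mod 3; (1|3)=+1, (2|3)=-1; (−1)^{0·2·1}·(+1)^2·(-1)^0 = +1.
v=19: a=19^2·(≡15), b=19^-1·(≡2) mod 19; (15|19)=-1, (2|19)=-1; (−1)^{2·-1·9}·(-1)^-1·(-1)^2 = -1.
v=2: v_2(a)=-2, v_2(b)=2; units ≡ 5, 5 (mod 8); ε·ε+αω+βω = 0·0+-2·1+2·1 ≡ 0  ⇒  (a,b)_2 = +1.
v=∞: 5005 > 0 and 482885 > 0  ⇒  (a,b)_∞ = +1.
v=5: a=5^-1·(≡4), b=5^1·(≡3) mod 5; (4|5)=+1, (3|5)=-1; (−1)^{-1·1·2}·(+1)^1·(-1)^-1 = -1.
v=13: a=13^1·(≡6), b=13^1·(≡1) mod 13; (6|13)=-1, (1|13)=+1; (−1)^{1·1·6}·(-1)^1·(+1)^1 = -1.
v=11: a=11^1·(≡9), b=11^0·(≡8) mod 11; (9|11)=+1, (8|11)=-1; (−1)^{1·0·5}·(+1)^0·(-1)^1 = -1.
v=17: a=17^2·(≡6), b=17^1·(≡2) mod 17; (6|17)=-1, (2|17)=+1; (−1)^{2·1·8}·(-1)^1·(+1)^2 = -1.
v=23: a=23^2·(≡19), b=23^1·(≡19) mod 23; (19|23)=-1, (19|23)=-1; (−1)^{2·1·11}·(-1)^1·(-1)^2 = -1.
(5005, 482885 / ℚ) ramifies at {5, 11, 13, 17, 19, 23}: a division algebra.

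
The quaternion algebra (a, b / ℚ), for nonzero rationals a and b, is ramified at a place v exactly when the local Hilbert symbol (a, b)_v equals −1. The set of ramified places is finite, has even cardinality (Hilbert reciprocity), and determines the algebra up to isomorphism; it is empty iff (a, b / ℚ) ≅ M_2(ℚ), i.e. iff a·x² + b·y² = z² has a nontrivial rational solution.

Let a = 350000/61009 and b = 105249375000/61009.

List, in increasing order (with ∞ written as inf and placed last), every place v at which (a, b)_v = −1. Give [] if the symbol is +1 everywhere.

Mod squares: a ≡ 35, b ≡ 2310. Check v ∈ {∞, 2, 3, 5, 7, 11, 13, 19}.
v=∞: 35 > 0 and 2310 > 0  ⇒  (a,b)_∞ = +1.
v=3: a=3^0·(≡2), b=3^7·(≡2) mod 3; (2|3)=-1, (2|3)=-1; (−1)^{0·7·1}·(-1)^7·(-1)^0 = -1.
v=2: v_2(a)=4, v_2(b)=3; units ≡ 3, 3 (mod 8); ε·ε+αω+βω = 1·1+4·1+3·1 ≡ 0  ⇒  (a,b)_2 = +1.
v=5: a=5^5·(≡3), b=5^7·(≡3) mod 5; (3|5)=-1, (3|5)=-1; (−1)^{5·7·2}·(-1)^7·(-1)^5 = +1.
v=11: a=11^0·(≡8), b=11^1·(≡9) mod 11; (8|11)=-1, (9|11)=+1; (−1)^{0·1·5}·(-1)^1·(+1)^0 = -1.
v=13: a=13^-2·(≡4), b=13^-2·(≡12) mod 13; (4|13)=+1, (12|13)=+1; (−1)^{-2·-2·6}·(+1)^-2·(+1)^-2 = +1.
v=19: a=19^-2·(≡9), b=19^-2·(≡5) mod 19; (9|19)=+1, (5|19)=+1; (−1)^{-2·-2·9}·(+1)^-2·(+1)^-2 = +1.
v=7: a=7^1·(≡5), b=7^1·(≡1) mod 7; (5|7)=-1, (1|7)=+1; (−1)^{1·1·3}·(-1)^1·(+1)^1 = +1.
(35, 2310 / ℚ) ramifies at {3, 11}: a division algebra.

[3, 11]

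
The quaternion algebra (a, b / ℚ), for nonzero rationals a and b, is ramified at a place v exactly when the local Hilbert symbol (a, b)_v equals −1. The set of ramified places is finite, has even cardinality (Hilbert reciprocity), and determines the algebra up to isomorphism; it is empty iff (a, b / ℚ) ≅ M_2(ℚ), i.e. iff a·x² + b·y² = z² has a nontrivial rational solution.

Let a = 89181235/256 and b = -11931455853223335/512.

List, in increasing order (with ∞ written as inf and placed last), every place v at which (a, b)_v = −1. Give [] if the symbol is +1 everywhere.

Mod squares: a ≡ 737035, b ≡ -170430. Check v ∈ {∞, 2, 3, 5, 11, 13, 17, 19, 23, 29}.
v=23: a=23^1·(≡12), b=23^3·(≡17) mod 23; (12|23)=+1, (17|23)=-1; (−1)^{1·3·11}·(+1)^3·(-1)^1 = +1.
v=13: a=13^1·(≡11), b=13^1·(≡11) mod 13; (11|13)=-1, (11|13)=-1; (−1)^{1·1·6}·(-1)^1·(-1)^1 = +1.
v=19: a=19^0·(≡11), b=19^1·(≡1) mod 19; (11|19)=+1, (1|19)=+1; (−1)^{0·1·9}·(+1)^1·(+1)^0 = +1.
v=∞: 737035 > 0 and -170430 < 0  ⇒  (a,b)_∞ = +1.
v=3: a=3^0·(≡1), b=3^3·(≡1) mod 3; (1|3)=+1, (1|3)=+1; (−1)^{0·3·1}·(+1)^3·(+1)^0 = +1.
v=2: v_2(a)=-8, v_2(b)=-9; units ≡ 3, 1 (mod 8); ε·ε+αω+βω = 1·0+-8·0+-9·1 ≡ 1  ⇒  (a,b)_2 = -1.
v=29: a=29^1·(≡18), b=29^2·(≡11) mod 29; (18|29)=-1, (11|29)=-1; (−1)^{1·2·14}·(-1)^2·(-1)^1 = -1.
v=11: a=11^2·(≡8), b=11^2·(≡1) mod 11; (8|11)=-1, (1|11)=+1; (−1)^{2·2·5}·(-1)^2·(+1)^2 = +1.
v=17: a=17^1·(≡10), b=17^2·(≡14) mod 17; (10|17)=-1, (14|17)=-1; (−1)^{1·2·8}·(-1)^2·(-1)^1 = -1.
v=5: a=5^1·(≡2), b=5^1·(≡4) mod 5; (2|5)=-1, (4|5)=+1; (−1)^{1·1·2}·(-1)^1·(+1)^1 = -1.
(737035, -170430 / ℚ) ramifies at {2, 5, 17, 29}: a division algebra.

[2, 5, 17, 29]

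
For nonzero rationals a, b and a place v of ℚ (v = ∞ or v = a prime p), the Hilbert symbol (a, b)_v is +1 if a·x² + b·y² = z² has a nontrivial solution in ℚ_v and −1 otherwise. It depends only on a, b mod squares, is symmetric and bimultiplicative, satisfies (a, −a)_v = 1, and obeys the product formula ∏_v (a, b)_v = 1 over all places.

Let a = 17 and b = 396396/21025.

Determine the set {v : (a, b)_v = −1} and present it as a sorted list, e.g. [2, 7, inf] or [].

[7, 17]

Mod squares: a ≡ 17, b ≡ 91. Check v ∈ {∞, 2, 3, 5, 7, 11, 13, 17, 29}.
v=7: a=7^0·(≡3), b=7^1·(≡3) mod 7; (3|7)=-1, (3|7)=-1; (−1)^{0·1·3}·(-1)^1·(-1)^0 = -1.
v=5: a=5^0·(≡2), b=5^-2·(≡1) mod 5; (2|5)=-1, (1|5)=+1; (−1)^{0·-2·2}·(-1)^-2·(+1)^0 = +1.
v=11: a=11^0·(≡6), b=11^2·(≡5) mod 11; (6|11)=-1, (5|11)=+1; (−1)^{0·2·5}·(-1)^2·(+1)^0 = +1.
v=∞: 17 > 0 and 91 > 0  ⇒  (a,b)_∞ = +1.
v=2: v_2(a)=0, v_2(b)=2; units ≡ 1, 3 (mod 8); ε·ε+αω+βω = 0·1+0·1+2·0 ≡ 0  ⇒  (a,b)_2 = +1.
v=17: a=17^1·(≡1), b=17^0·(≡11) mod 17; (1|17)=+1, (11|17)=-1; (−1)^{1·0·8}·(+1)^0·(-1)^1 = -1.
v=3: a=3^0·(≡2), b=3^2·(≡1) mod 3; (2|3)=-1, (1|3)=+1; (−1)^{0·2·1}·(-1)^2·(+1)^0 = +1.
v=13: a=13^0·(≡4), b=13^1·(≡5) mod 13; (4|13)=+1, (5|13)=-1; (−1)^{0·1·6}·(+1)^1·(-1)^0 = +1.
v=29: a=29^0·(≡17), b=29^-2·(≡23) mod 29; (17|29)=-1, (23|29)=+1; (−1)^{0·-2·14}·(-1)^-2·(+1)^0 = +1.
(17, 91 / ℚ) ramifies at {7, 17}: a division algebra.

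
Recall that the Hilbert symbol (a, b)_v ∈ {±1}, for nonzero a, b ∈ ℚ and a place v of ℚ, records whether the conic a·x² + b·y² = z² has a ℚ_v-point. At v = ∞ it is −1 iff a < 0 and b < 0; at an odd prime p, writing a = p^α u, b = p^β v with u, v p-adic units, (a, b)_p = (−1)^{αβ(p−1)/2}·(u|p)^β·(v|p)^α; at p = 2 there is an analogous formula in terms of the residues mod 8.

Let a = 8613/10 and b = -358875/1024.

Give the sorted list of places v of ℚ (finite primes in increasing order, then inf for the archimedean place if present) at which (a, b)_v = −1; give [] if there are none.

[2, 11]

Mod squares: a ≡ 9570, b ≡ -1595. Check v ∈ {∞, 2, 3, 5, 11, 29}.
v=∞: 9570 > 0 and -1595 < 0  ⇒  (a,b)_∞ = +1.
v=29: a=29^1·(≡21), b=29^1·(≡17) mod 29; (21|29)=-1, (17|29)=-1; (−1)^{1·1·14}·(-1)^1·(-1)^1 = +1.
v=5: a=5^-1·(≡4), b=5^3·(≡1) mod 5; (4|5)=+1, (1|5)=+1; (−1)^{-1·3·2}·(+1)^3·(+1)^-1 = +1.
v=3: a=3^3·(≡1), b=3^2·(≡1) mod 3; (1|3)=+1, (1|3)=+1; (−1)^{3·2·1}·(+1)^2·(+1)^3 = +1.
v=11: a=11^1·(≡9), b=11^1·(≡1) mod 11; (9|11)=+1, (1|11)=+1; (−1)^{1·1·5}·(+1)^1·(+1)^1 = -1.
v=2: v_2(a)=-1, v_2(b)=-10; units ≡ 1, 5 (mod 8); ε·ε+αω+βω = 0·0+-1·1+-10·0 ≡ 1  ⇒  (a,b)_2 = -1.
Ram(9570, -1595) = {2, 11}; no ℚ_2-point on the conic.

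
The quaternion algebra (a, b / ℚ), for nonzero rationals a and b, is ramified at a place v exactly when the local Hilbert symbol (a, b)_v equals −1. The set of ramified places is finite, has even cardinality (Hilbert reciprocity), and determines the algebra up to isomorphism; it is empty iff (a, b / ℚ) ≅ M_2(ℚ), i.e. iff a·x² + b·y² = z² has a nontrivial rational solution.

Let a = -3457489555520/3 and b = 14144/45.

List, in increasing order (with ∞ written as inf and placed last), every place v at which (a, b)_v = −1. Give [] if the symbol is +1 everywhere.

Mod squares: a ≡ -19635, b ≡ 1105. Check v ∈ {∞, 2, 3, 5, 7, 11, 13, 17}.
v=2: v_2(a)=6, v_2(b)=6; units ≡ 5, 1 (mod 8); ε·ε+αω+βω = 0·0+6·0+6·1 ≡ 0  ⇒  (a,b)_2 = +1.
v=3: a=3^-1·(≡1), b=3^-2·(≡1) mod 3; (1|3)=+1, (1|3)=+1; (−1)^{-1·-2·1}·(+1)^-2·(+1)^-1 = +1.
v=∞: -19635 < 0 and 1105 > 0  ⇒  (a,b)_∞ = +1.
v=11: a=11^1·(≡10), b=11^0·(≡9) mod 11; (10|11)=-1, (9|11)=+1; (−1)^{1·0·5}·(-1)^0·(+1)^1 = +1.
v=5: a=5^1·(≡2), b=5^-1·(≡1) mod 5; (2|5)=-1, (1|5)=+1; (−1)^{1·-1·2}·(-1)^-1·(+1)^1 = -1.
v=17: a=17^3·(≡9), b=17^1·(≡3) mod 17; (9|17)=+1, (3|17)=-1; (−1)^{3·1·8}·(+1)^1·(-1)^3 = -1.
v=13: a=13^4·(≡6), b=13^1·(≡8) mod 13; (6|13)=-1, (8|13)=-1; (−1)^{4·1·6}·(-1)^1·(-1)^4 = -1.
v=7: a=7^1·(≡2), b=7^0·(≡6) mod 7; (2|7)=+1, (6|7)=-1; (−1)^{1·0·3}·(+1)^0·(-1)^1 = -1.
Ram(-19635, 1105) = {5, 7, 13, 17}; no ℚ_5-point on the conic.

[5, 7, 13, 17]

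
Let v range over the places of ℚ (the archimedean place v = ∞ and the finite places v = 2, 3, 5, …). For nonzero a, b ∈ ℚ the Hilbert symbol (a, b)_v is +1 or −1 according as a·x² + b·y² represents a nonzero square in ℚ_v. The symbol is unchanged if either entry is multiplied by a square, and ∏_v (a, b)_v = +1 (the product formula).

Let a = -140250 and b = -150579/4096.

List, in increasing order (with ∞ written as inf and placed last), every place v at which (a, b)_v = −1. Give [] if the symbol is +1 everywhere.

[2, 11, 17, inf]

Mod squares: a ≡ -5610, b ≡ -11. Check v ∈ {∞, 2, 3, 5, 11, 13, 17}.
v=∞: -5610 < 0 and -11 < 0  ⇒  (a,b)_∞ = -1.
v=13: a=13^0·(≡7), b=13^2·(≡6) mod 13; (7|13)=-1, (6|13)=-1; (−1)^{0·2·6}·(-1)^2·(-1)^0 = +1.
v=11: a=11^1·(≡10), b=11^1·(≡7) mod 11; (10|11)=-1, (7|11)=-1; (−1)^{1·1·5}·(-1)^1·(-1)^1 = -1.
v=17: a=17^1·(≡12), b=17^0·(≡10) mod 17; (12|17)=-1, (10|17)=-1; (−1)^{1·0·8}·(-1)^0·(-1)^1 = -1.
v=5: a=5^3·(≡3), b=5^0·(≡1) mod 5; (3|5)=-1, (1|5)=+1; (−1)^{3·0·2}·(-1)^0·(+1)^3 = +1.
v=3: a=3^1·(≡2), b=3^4·(≡1) mod 3; (2|3)=-1, (1|3)=+1; (−1)^{1·4·1}·(-1)^4·(+1)^1 = +1.
v=2: v_2(a)=1, v_2(b)=-12; units ≡ 3, 5 (mod 8); ε·ε+αω+βω = 1·0+1·1+-12·1 ≡ 1  ⇒  (a,b)_2 = -1.
|Ram(-5610, -11)| = 4, even; anisotropic at {2, 11, 17, ∞}.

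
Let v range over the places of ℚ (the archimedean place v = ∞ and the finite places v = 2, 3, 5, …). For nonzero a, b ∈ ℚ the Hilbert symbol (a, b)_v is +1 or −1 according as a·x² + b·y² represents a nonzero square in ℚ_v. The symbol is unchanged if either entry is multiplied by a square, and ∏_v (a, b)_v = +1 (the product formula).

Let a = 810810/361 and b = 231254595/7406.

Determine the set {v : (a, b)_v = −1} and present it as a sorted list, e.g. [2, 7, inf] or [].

[3, 5, 11, 13]

(a, b) ≡ (10010, 2730) mod (ℚ^×)²; places V = {2, 3, 5, 7, 11, 13, 19, 23, ∞}.
(a,b)_5: α=1, u≡2; β=1, v≡4 (mod 5); (2|5)=-1, (4|5)=+1; sign (−1)^0·-1^1·+1^1 = -1.
(a,b)_3: α=4, u≡2; β=5, v≡1 (mod 3); (2|3)=-1, (1|3)=+1; sign (−1)^0·-1^5·+1^4 = -1.
(a,b)_∞: sgn(10010)=+, sgn(2730)=+, so +1.
(a,b)_19: α=-2, u≡4; β=0, v≡12 (mod 19); (4|19)=+1, (12|19)=-1; sign (−1)^0·+1^0·-1^-2 = +1.
(a,b)_11: α=1, u≡6; β=4, v≡7 (mod 11); (6|11)=-1, (7|11)=-1; sign (−1)^0·-1^4·-1^1 = -1.
(a,b)_7: α=1, u≡2; β=-1, v≡5 (mod 7); (2|7)=+1, (5|7)=-1; sign (−1)^1·+1^-1·-1^1 = +1.
(a,b)_13: α=1, u≡10; β=1, v≡2 (mod 13); (10|13)=+1, (2|13)=-1; sign (−1)^0·+1^1·-1^1 = -1.
(a,b)_23: α=0, u≡21; β=-2, v≡1 (mod 23); (21|23)=-1, (1|23)=+1; sign (−1)^0·-1^-2·+1^0 = +1.
(a,b)_2: α=1, β=-1; u≡5, v≡5 (mod 8); ε(u)ε(v)=0·0, αω(v)=1·1, βω(u)=-1·1; sum ≡ 0  ⇒  +1.
(10010, 2730 / ℚ) ramifies at {3, 5, 11, 13}: a division algebra.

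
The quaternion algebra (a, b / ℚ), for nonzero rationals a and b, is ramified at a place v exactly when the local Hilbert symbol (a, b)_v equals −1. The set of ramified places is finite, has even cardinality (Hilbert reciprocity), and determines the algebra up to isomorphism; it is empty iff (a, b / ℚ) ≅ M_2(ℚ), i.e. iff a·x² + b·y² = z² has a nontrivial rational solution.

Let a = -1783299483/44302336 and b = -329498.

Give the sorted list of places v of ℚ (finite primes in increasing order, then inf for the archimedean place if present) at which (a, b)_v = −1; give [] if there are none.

[2, 23, 29, inf]

Mod squares: a ≡ -3, b ≡ -329498. Check v ∈ {∞, 2, 3, 7, 13, 19, 23, 29, 43}.
v=23: a=23^0·(≡17), b=23^1·(≡3) mod 23; (17|23)=-1, (3|23)=+1; (−1)^{0·1·11}·(-1)^1·(+1)^0 = -1.
v=19: a=19^0·(≡5), b=19^1·(≡5) mod 19; (5|19)=+1, (5|19)=+1; (−1)^{0·1·9}·(+1)^1·(+1)^0 = +1.
v=2: v_2(a)=-18, v_2(b)=1; units ≡ 5, 3 (mod 8); ε·ε+αω+βω = 0·1+-18·1+1·1 ≡ 1  ⇒  (a,b)_2 = -1.
v=∞: -3 < 0 and -329498 < 0  ⇒  (a,b)_∞ = -1.
v=13: a=13^-2·(≡4), b=13^1·(≡4) mod 13; (4|13)=+1, (4|13)=+1; (−1)^{-2·1·6}·(+1)^1·(+1)^-2 = +1.
v=7: a=7^2·(≡1), b=7^0·(≡6) mod 7; (1|7)=+1, (6|7)=-1; (−1)^{2·0·3}·(+1)^0·(-1)^2 = +1.
v=29: a=29^0·(≡15), b=29^1·(≡6) mod 29; (15|29)=-1, (6|29)=+1; (−1)^{0·1·14}·(-1)^1·(+1)^0 = -1.
v=43: a=43^2·(≡4), b=43^0·(≡11) mod 43; (4|43)=+1, (11|43)=+1; (−1)^{2·0·21}·(+1)^0·(+1)^2 = +1.
v=3: a=3^9·(≡2), b=3^0·(≡1) mod 3; (2|3)=-1, (1|3)=+1; (−1)^{9·0·1}·(-1)^0·(+1)^9 = +1.
|Ram(-3, -329498)| = 4, even; anisotropic at {2, 23, 29, ∞}.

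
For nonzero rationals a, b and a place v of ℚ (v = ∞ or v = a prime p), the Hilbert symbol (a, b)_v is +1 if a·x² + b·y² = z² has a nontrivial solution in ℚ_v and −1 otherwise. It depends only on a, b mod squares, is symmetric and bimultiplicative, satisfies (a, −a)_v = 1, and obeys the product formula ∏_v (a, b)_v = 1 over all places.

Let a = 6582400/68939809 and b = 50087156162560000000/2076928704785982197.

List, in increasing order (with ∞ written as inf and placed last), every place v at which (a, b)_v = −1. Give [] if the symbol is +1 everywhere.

[19, 23]

(a, b) ≡ (34, 4370) mod (ℚ^×)²; places V = {2, 5, 11, 17, 19, 23, ∞}.
(a,b)_∞: sgn(34)=+, sgn(4370)=+, so +1.
(a,b)_19: α=-4, u≡12; β=-9, v≡15 (mod 19); (12|19)=-1, (15|19)=-1; sign (−1)^0·-1^-9·-1^-4 = -1.
(a,b)_2: α=7, β=19; u≡1, v≡1 (mod 8); ε(u)ε(v)=0·0, αω(v)=7·0, βω(u)=19·0; sum ≡ 0  ⇒  +1.
(a,b)_11: α=2, u≡4; β=4, v≡9 (mod 11); (4|11)=+1, (9|11)=+1; sign (−1)^0·+1^4·+1^2 = +1.
(a,b)_17: α=1, u≡13; β=4, v≡1 (mod 17); (13|17)=+1, (1|17)=+1; sign (−1)^0·+1^4·+1^1 = +1.
(a,b)_5: α=2, u≡4; β=7, v≡4 (mod 5); (4|5)=+1, (4|5)=+1; sign (−1)^0·+1^7·+1^2 = +1.
(a,b)_23: α=-2, u≡10; β=-5, v≡6 (mod 23); (10|23)=-1, (6|23)=+1; sign (−1)^0·-1^-5·+1^-2 = -1.
Ram(34, 4370) = {19, 23}; no ℚ_19-point on the conic.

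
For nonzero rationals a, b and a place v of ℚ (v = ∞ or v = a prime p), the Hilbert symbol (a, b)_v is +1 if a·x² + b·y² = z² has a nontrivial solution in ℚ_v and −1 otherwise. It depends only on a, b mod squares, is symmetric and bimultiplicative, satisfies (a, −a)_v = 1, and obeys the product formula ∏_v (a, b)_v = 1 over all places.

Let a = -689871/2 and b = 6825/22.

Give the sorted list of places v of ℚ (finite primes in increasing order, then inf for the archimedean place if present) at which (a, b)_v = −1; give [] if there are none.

(a, b) ≡ (-78, 6006) mod (ℚ^×)²; places V = {2, 3, 5, 7, 11, 13, 19, ∞}.
(a,b)_19: α=2, u≡4; β=0, v≡14 (mod 19); (4|19)=+1, (14|19)=-1; sign (−1)^0·+1^0·-1^2 = +1.
(a,b)_5: α=0, u≡2; β=2, v≡4 (mod 5); (2|5)=-1, (4|5)=+1; sign (−1)^0·-1^2·+1^0 = +1.
(a,b)_13: α=1, u≡6; β=1, v≡2 (mod 13); (6|13)=-1, (2|13)=-1; sign (−1)^0·-1^1·-1^1 = +1.
(a,b)_2: α=-1, β=-1; u≡1, v≡3 (mod 8); ε(u)ε(v)=0·1, αω(v)=-1·1, βω(u)=-1·0; sum ≡ 1  ⇒  -1.
(a,b)_11: α=0, u≡8; β=-1, v≡8 (mod 11); (8|11)=-1, (8|11)=-1; sign (−1)^0·-1^-1·-1^0 = -1.
(a,b)_3: α=1, u≡1; β=1, v≡1 (mod 3); (1|3)=+1, (1|3)=+1; sign (−1)^1·+1^1·+1^1 = -1.
(a,b)_7: α=2, u≡6; β=1, v≡2 (mod 7); (6|7)=-1, (2|7)=+1; sign (−1)^0·-1^1·+1^2 = -1.
(a,b)_∞: sgn(-78)=−, sgn(6006)=+, so +1.
|Ram(-78, 6006)| = 4, even; anisotropic at {2, 3, 7, 11}.

[2, 3, 7, 11]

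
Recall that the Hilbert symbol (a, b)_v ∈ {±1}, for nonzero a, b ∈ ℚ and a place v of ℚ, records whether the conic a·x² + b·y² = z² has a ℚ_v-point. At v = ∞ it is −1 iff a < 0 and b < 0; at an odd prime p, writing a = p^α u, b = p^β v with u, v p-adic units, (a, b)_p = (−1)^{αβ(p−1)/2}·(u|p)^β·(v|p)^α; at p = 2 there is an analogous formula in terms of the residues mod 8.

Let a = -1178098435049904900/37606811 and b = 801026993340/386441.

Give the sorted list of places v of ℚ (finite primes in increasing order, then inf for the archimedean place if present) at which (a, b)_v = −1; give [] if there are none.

(a, b) ≡ (-11, 697015) mod (ℚ^×)²; places V = {2, 3, 5, 7, 11, 19, 23, 29, 41, 43, ∞}.
(a,b)_∞: sgn(-11)=−, sgn(697015)=+, so +1.
(a,b)_7: α=4, u≡3; β=2, v≡2 (mod 7); (3|7)=-1, (2|7)=+1; sign (−1)^0·-1^2·+1^4 = +1.
(a,b)_5: α=2, u≡4; β=1, v≡3 (mod 5); (4|5)=+1, (3|5)=-1; sign (−1)^0·+1^1·-1^2 = +1.
(a,b)_11: α=-1, u≡7; β=-1, v≡3 (mod 11); (7|11)=-1, (3|11)=+1; sign (−1)^1·-1^-1·+1^-1 = +1.
(a,b)_23: α=2, u≡9; β=1, v≡19 (mod 23); (9|23)=+1, (19|23)=-1; sign (−1)^0·+1^1·-1^2 = +1.
(a,b)_41: α=2, u≡28; β=2, v≡35 (mod 41); (28|41)=-1, (35|41)=-1; sign (−1)^0·-1^2·-1^2 = +1.
(a,b)_2: α=2, β=2; u≡5, v≡7 (mod 8); ε(u)ε(v)=0·1, αω(v)=2·0, βω(u)=2·1; sum ≡ 0  ⇒  +1.
(a,b)_29: α=2, u≡14; β=1, v≡20 (mod 29); (14|29)=-1, (20|29)=+1; sign (−1)^0·-1^1·+1^2 = -1.
(a,b)_19: α=0, u≡12; β=-1, v≡2 (mod 19); (12|19)=-1, (2|19)=-1; sign (−1)^0·-1^-1·-1^0 = -1.
(a,b)_3: α=8, u≡1; β=6, v≡1 (mod 3); (1|3)=+1, (1|3)=+1; sign (−1)^0·+1^6·+1^8 = +1.
(a,b)_43: α=-4, u≡39; β=-2, v≡37 (mod 43); (39|43)=-1, (37|43)=-1; sign (−1)^0·-1^-2·-1^-4 = +1.
|Ram(-11, 697015)| = 2, even; anisotropic at {19, 29}.

[19, 29]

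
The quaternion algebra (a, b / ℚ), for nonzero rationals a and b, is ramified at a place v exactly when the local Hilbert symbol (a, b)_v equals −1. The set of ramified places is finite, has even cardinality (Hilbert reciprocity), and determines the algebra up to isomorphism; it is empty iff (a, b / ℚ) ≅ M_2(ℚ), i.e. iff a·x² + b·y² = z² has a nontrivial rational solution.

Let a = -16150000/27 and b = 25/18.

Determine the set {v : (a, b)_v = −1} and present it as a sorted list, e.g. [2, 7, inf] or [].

[2, 3, 5, 19]

Mod squares: a ≡ -4845, b ≡ 2. Check v ∈ {∞, 2, 3, 5, 17, 19}.
v=17: a=17^1·(≡13), b=17^0·(≡8) mod 17; (13|17)=+1, (8|17)=+1; (−1)^{1·0·8}·(+1)^0·(+1)^1 = +1.
v=19: a=19^1·(≡17), b=19^0·(≡13) mod 19; (17|19)=+1, (13|19)=-1; (−1)^{1·0·9}·(+1)^0·(-1)^1 = -1.
v=2: v_2(a)=4, v_2(b)=-1; units ≡ 3, 1 (mod 8); ε·ε+αω+βω = 1·0+4·0+-1·1 ≡ 1  ⇒  (a,b)_2 = -1.
v=3: a=3^-3·(≡2), b=3^-2·(≡2) mod 3; (2|3)=-1, (2|3)=-1; (−1)^{-3·-2·1}·(-1)^-2·(-1)^-3 = -1.
v=∞: -4845 < 0 and 2 > 0  ⇒  (a,b)_∞ = +1.
v=5: a=5^5·(≡1), b=5^2·(≡2) mod 5; (1|5)=+1, (2|5)=-1; (−1)^{5·2·2}·(+1)^2·(-1)^5 = -1.
Ram(-4845, 2) = {2, 3, 5, 19}; no ℚ_2-point on the conic.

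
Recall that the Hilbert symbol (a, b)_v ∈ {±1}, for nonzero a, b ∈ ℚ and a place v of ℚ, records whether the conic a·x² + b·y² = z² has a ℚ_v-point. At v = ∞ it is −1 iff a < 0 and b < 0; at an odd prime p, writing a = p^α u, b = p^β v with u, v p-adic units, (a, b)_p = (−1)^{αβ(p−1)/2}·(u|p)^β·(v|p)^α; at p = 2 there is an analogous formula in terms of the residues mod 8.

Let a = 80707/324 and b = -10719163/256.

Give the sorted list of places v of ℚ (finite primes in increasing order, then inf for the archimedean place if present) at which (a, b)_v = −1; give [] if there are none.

(a, b) ≡ (667, -63427) mod (ℚ^×)²; places V = {2, 3, 7, 11, 13, 17, 23, 29, 41, ∞}.
(a,b)_23: α=1, u≡18; β=0, v≡11 (mod 23); (18|23)=+1, (11|23)=-1; sign (−1)^0·+1^0·-1^1 = -1.
(a,b)_13: α=0, u≡10; β=3, v≡1 (mod 13); (10|13)=+1, (1|13)=+1; sign (−1)^0·+1^3·+1^0 = +1.
(a,b)_41: α=0, u≡26; β=1, v≡26 (mod 41); (26|41)=-1, (26|41)=-1; sign (−1)^0·-1^1·-1^0 = -1.
(a,b)_29: α=1, u≡23; β=0, v≡25 (mod 29); (23|29)=+1, (25|29)=+1; sign (−1)^0·+1^0·+1^1 = +1.
(a,b)_7: α=0, u≡2; β=1, v≡1 (mod 7); (2|7)=+1, (1|7)=+1; sign (−1)^0·+1^1·+1^0 = +1.
(a,b)_11: α=2, u≡8; β=0, v≡6 (mod 11); (8|11)=-1, (6|11)=-1; sign (−1)^0·-1^0·-1^2 = +1.
(a,b)_17: α=0, u≡8; β=1, v≡8 (mod 17); (8|17)=+1, (8|17)=+1; sign (−1)^0·+1^1·+1^0 = +1.
(a,b)_3: α=-4, u≡1; β=0, v≡2 (mod 3); (1|3)=+1, (2|3)=-1; sign (−1)^0·+1^0·-1^-4 = +1.
(a,b)_∞: sgn(667)=+, sgn(-63427)=−, so +1.
(a,b)_2: α=-2, β=-8; u≡3, v≡5 (mod 8); ε(u)ε(v)=1·0, αω(v)=-2·1, βω(u)=-8·1; sum ≡ 0  ⇒  +1.
|Ram(667, -63427)| = 2, even; anisotropic at {23, 41}.

[23, 41]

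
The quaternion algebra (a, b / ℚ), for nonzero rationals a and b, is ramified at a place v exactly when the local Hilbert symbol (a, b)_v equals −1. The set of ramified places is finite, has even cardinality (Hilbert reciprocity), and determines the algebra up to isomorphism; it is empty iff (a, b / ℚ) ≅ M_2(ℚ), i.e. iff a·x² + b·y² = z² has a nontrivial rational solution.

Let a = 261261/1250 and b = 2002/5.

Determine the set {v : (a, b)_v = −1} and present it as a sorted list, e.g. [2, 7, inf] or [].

[5, 13]

(a, b) ≡ (58058, 10010) mod (ℚ^×)²; places V = {2, 3, 5, 7, 11, 13, 29, ∞}.
(a,b)_∞: sgn(58058)=+, sgn(10010)=+, so +1.
(a,b)_2: α=-1, β=1; u≡5, v≡5 (mod 8); ε(u)ε(v)=0·0, αω(v)=-1·1, βω(u)=1·1; sum ≡ 0  ⇒  +1.
(a,b)_13: α=1, u≡6; β=1, v≡10 (mod 13); (6|13)=-1, (10|13)=+1; sign (−1)^0·-1^1·+1^1 = -1.
(a,b)_3: α=2, u≡2; β=0, v≡2 (mod 3); (2|3)=-1, (2|3)=-1; sign (−1)^0·-1^0·-1^2 = +1.
(a,b)_29: α=1, u≡16; β=0, v≡6 (mod 29); (16|29)=+1, (6|29)=+1; sign (−1)^0·+1^0·+1^1 = +1.
(a,b)_7: α=1, u≡5; β=1, v≡4 (mod 7); (5|7)=-1, (4|7)=+1; sign (−1)^1·-1^1·+1^1 = +1.
(a,b)_5: α=-4, u≡3; β=-1, v≡2 (mod 5); (3|5)=-1, (2|5)=-1; sign (−1)^0·-1^-1·-1^-4 = -1.
(a,b)_11: α=1, u≡5; β=1, v≡10 (mod 11); (5|11)=+1, (10|11)=-1; sign (−1)^1·+1^1·-1^1 = +1.
|Ram(58058, 10010)| = 2, even; anisotropic at {5, 13}.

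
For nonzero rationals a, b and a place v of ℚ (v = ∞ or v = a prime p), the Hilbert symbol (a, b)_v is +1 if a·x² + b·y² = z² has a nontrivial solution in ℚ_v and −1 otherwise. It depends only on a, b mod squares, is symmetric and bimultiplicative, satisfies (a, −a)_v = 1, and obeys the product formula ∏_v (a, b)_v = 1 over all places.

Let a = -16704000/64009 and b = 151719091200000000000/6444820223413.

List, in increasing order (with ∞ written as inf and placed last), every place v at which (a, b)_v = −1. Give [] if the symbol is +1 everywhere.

[2, 29]

Mod squares: a ≡ -290, b ≡ 11310. Check v ∈ {∞, 2, 3, 5, 11, 13, 23, 29}.
v=∞: -290 < 0 and 11310 > 0  ⇒  (a,b)_∞ = +1.
v=2: v_2(a)=9, v_2(b)=19; units ≡ 7, 7 (mod 8); ε·ε+αω+βω = 1·1+9·0+19·0 ≡ 1  ⇒  (a,b)_2 = -1.
v=3: a=3^2·(≡1), b=3^5·(≡2) mod 3; (1|3)=+1, (2|3)=-1; (−1)^{2·5·1}·(+1)^5·(-1)^2 = +1.
v=5: a=5^3·(≡2), b=5^11·(≡2) mod 5; (2|5)=-1, (2|5)=-1; (−1)^{3·11·2}·(-1)^11·(-1)^3 = +1.
v=23: a=23^-2·(≡12), b=23^-4·(≡20) mod 23; (12|23)=+1, (20|23)=-1; (−1)^{-2·-4·11}·(+1)^-4·(-1)^-2 = +1.
v=11: a=11^-2·(≡6), b=11^-6·(≡8) mod 11; (6|11)=-1, (8|11)=-1; (−1)^{-2·-6·5}·(-1)^-6·(-1)^-2 = +1.
v=29: a=29^1·(≡19), b=29^3·(≡9) mod 29; (19|29)=-1, (9|29)=+1; (−1)^{1·3·14}·(-1)^3·(+1)^1 = -1.
v=13: a=13^0·(≡9), b=13^-1·(≡9) mod 13; (9|13)=+1, (9|13)=+1; (−1)^{0·-1·6}·(+1)^-1·(+1)^0 = +1.
Ram(-290, 11310) = {2, 29}; no ℚ_2-point on the conic.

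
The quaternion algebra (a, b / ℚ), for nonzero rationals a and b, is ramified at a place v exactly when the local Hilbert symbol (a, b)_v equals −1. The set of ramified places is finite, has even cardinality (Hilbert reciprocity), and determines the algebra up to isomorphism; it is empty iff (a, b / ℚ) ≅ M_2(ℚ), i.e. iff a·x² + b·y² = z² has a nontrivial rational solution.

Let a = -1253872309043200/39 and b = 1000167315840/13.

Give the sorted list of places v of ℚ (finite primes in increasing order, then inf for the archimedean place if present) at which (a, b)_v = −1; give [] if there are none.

[3, 5, 11, 13]

Mod squares: a ≡ -7293, b ≡ 30030. Check v ∈ {∞, 2, 3, 5, 7, 11, 13, 17}.
v=5: a=5^2·(≡3), b=5^1·(≡1) mod 5; (3|5)=-1, (1|5)=+1; (−1)^{2·1·2}·(-1)^1·(+1)^2 = -1.
v=7: a=7^2·(≡2), b=7^1·(≡5) mod 7; (2|7)=+1, (5|7)=-1; (−1)^{2·1·3}·(+1)^1·(-1)^2 = +1.
v=2: v_2(a)=16, v_2(b)=7; units ≡ 3, 7 (mod 8); ε·ε+αω+βω = 1·1+16·0+7·1 ≡ 0  ⇒  (a,b)_2 = +1.
v=3: a=3^-1·(≡2), b=3^5·(≡2) mod 3; (2|3)=-1, (2|3)=-1; (−1)^{-1·5·1}·(-1)^5·(-1)^-1 = -1.
v=∞: -7293 < 0 and 30030 > 0  ⇒  (a,b)_∞ = +1.
v=17: a=17^5·(≡8), b=17^4·(≡8) mod 17; (8|17)=+1, (8|17)=+1; (−1)^{5·4·8}·(+1)^4·(+1)^5 = +1.
v=13: a=13^-1·(≡8), b=13^-1·(≡4) mod 13; (8|13)=-1, (4|13)=+1; (−1)^{-1·-1·6}·(-1)^-1·(+1)^-1 = -1.
v=11: a=11^1·(≡6), b=11^1·(≡8) mod 11; (6|11)=-1, (8|11)=-1; (−1)^{1·1·5}·(-1)^1·(-1)^1 = -1.
|Ram(-7293, 30030)| = 4, even; anisotropic at {3, 5, 11, 13}.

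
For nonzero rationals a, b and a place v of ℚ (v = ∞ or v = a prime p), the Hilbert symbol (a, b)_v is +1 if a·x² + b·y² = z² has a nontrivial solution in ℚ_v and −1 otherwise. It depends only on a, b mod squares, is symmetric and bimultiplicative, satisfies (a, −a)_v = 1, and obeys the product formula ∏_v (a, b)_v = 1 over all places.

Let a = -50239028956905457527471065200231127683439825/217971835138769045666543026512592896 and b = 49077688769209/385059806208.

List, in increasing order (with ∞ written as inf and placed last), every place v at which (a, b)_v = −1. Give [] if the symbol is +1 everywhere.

[2, 3]

Mod squares: a ≡ -493, b ≡ 87. Check v ∈ {∞, 2, 3, 5, 7, 11, 13, 17, 19, 23, 29, 41}.
v=3: a=3^-24·(≡2), b=3^-7·(≡2) mod 3; (2|3)=-1, (2|3)=-1; (−1)^{-24·-7·1}·(-1)^-7·(-1)^-24 = -1.
v=23: a=23^12·(≡3), b=23^4·(≡3) mod 23; (3|23)=+1, (3|23)=+1; (−1)^{12·4·11}·(+1)^4·(+1)^12 = +1.
v=29: a=29^-3·(≡27), b=29^-1·(≡12) mod 29; (27|29)=-1, (12|29)=-1; (−1)^{-3·-1·14}·(-1)^-1·(-1)^-3 = +1.
v=∞: -493 < 0 and 87 > 0  ⇒  (a,b)_∞ = +1.
v=7: a=7^-8·(≡4), b=7^-2·(≡6) mod 7; (4|7)=+1, (6|7)=-1; (−1)^{-8·-2·3}·(+1)^-2·(-1)^-8 = +1.
v=17: a=17^7·(≡11), b=17^2·(≡8) mod 17; (11|17)=-1, (8|17)=+1; (−1)^{7·2·8}·(-1)^2·(+1)^7 = +1.
v=11: a=11^-2·(≡8), b=11^-2·(≡8) mod 11; (8|11)=-1, (8|11)=-1; (−1)^{-2·-2·5}·(-1)^-2·(-1)^-2 = +1.
v=2: v_2(a)=-28, v_2(b)=-10; units ≡ 3, 7 (mod 8); ε·ε+αω+βω = 1·1+-28·0+-10·1 ≡ 1  ⇒  (a,b)_2 = -1.
v=41: a=41^6·(≡4), b=41^2·(≡4) mod 41; (4|41)=+1, (4|41)=+1; (−1)^{6·2·20}·(+1)^2·(+1)^6 = +1.
v=19: a=19^6·(≡17), b=19^2·(≡9) mod 19; (17|19)=+1, (9|19)=+1; (−1)^{6·2·9}·(+1)^2·(+1)^6 = +1.
v=13: a=13^-2·(≡3), b=13^0·(≡4) mod 13; (3|13)=+1, (4|13)=+1; (−1)^{-2·0·6}·(+1)^0·(+1)^-2 = +1.
v=5: a=5^2·(≡2), b=5^0·(≡3) mod 5; (2|5)=-1, (3|5)=-1; (−1)^{2·0·2}·(-1)^0·(-1)^2 = +1.
Ram(-493, 87) = {2, 3}; no ℚ_2-point on the conic.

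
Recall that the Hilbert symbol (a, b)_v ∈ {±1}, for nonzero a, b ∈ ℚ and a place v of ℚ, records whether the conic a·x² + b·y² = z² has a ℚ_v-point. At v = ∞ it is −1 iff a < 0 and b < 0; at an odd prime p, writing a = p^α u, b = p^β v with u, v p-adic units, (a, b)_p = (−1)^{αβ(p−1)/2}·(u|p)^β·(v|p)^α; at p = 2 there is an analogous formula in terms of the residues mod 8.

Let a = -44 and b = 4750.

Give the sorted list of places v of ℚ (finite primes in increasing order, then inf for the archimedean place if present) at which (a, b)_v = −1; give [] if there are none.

[2, 19]

Mod squares: a ≡ -11, b ≡ 190. Check v ∈ {∞, 2, 5, 11, 19}.
v=2: v_2(a)=2, v_2(b)=1; units ≡ 5, 7 (mod 8); ε·ε+αω+βω = 0·1+2·0+1·1 ≡ 1  ⇒  (a,b)_2 = -1.
v=11: a=11^1·(≡7), b=11^0·(≡9) mod 11; (7|11)=-1, (9|11)=+1; (−1)^{1·0·5}·(-1)^0·(+1)^1 = +1.
v=5: a=5^0·(≡1), b=5^3·(≡3) mod 5; (1|5)=+1, (3|5)=-1; (−1)^{0·3·2}·(+1)^3·(-1)^0 = +1.
v=19: a=19^0·(≡13), b=19^1·(≡3) mod 19; (13|19)=-1, (3|19)=-1; (−1)^{0·1·9}·(-1)^1·(-1)^0 = -1.
v=∞: -11 < 0 and 190 > 0  ⇒  (a,b)_∞ = +1.
|Ram(-11, 190)| = 2, even; anisotropic at {2, 19}.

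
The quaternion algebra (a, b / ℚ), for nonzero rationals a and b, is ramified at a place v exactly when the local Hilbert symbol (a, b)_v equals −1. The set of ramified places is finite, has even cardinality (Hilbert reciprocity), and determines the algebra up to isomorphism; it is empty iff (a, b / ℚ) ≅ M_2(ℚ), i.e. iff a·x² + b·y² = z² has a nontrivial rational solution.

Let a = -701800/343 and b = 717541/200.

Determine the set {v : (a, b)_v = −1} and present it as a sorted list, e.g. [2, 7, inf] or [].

(a, b) ≡ (-406, 1435082) mod (ℚ^×)²; places V = {2, 5, 7, 11, 29, 37, 41, 43, ∞}.
(a,b)_5: α=2, u≡1; β=-2, v≡2 (mod 5); (1|5)=+1, (2|5)=-1; sign (−1)^0·+1^-2·-1^2 = +1.
(a,b)_43: α=0, u≡40; β=1, v≡17 (mod 43); (40|43)=+1, (17|43)=+1; sign (−1)^0·+1^1·+1^0 = +1.
(a,b)_29: α=1, u≡26; β=0, v≡2 (mod 29); (26|29)=-1, (2|29)=-1; sign (−1)^0·-1^0·-1^1 = -1.
(a,b)_7: α=-3, u≡6; β=0, v≡5 (mod 7); (6|7)=-1, (5|7)=-1; sign (−1)^0·-1^0·-1^-3 = -1.
(a,b)_37: α=0, u≡9; β=1, v≡25 (mod 37); (9|37)=+1, (25|37)=+1; sign (−1)^0·+1^1·+1^0 = +1.
(a,b)_11: α=2, u≡4; β=1, v≡6 (mod 11); (4|11)=+1, (6|11)=-1; sign (−1)^0·+1^1·-1^2 = +1.
(a,b)_41: α=0, u≡8; β=1, v≡34 (mod 41); (8|41)=+1, (34|41)=-1; sign (−1)^0·+1^1·-1^0 = +1.
(a,b)_∞: sgn(-406)=−, sgn(1435082)=+, so +1.
(a,b)_2: α=3, β=-3; u≡5, v≡5 (mod 8); ε(u)ε(v)=0·0, αω(v)=3·1, βω(u)=-3·1; sum ≡ 0  ⇒  +1.
(-406, 1435082 / ℚ) ramifies at {7, 29}: a division algebra.

[7, 29]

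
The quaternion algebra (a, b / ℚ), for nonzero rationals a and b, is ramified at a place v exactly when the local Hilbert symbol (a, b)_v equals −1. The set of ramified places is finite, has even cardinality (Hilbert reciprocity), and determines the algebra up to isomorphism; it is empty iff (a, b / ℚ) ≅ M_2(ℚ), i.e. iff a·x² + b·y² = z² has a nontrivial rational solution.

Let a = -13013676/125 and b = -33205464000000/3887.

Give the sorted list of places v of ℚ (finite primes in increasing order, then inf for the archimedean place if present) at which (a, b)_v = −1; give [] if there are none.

[5, 19, 23, inf]

(a, b) ≡ (-10695, -2357178) mod (ℚ^×)²; places V = {2, 3, 5, 13, 19, 23, 29, 31, ∞}.
(a,b)_19: α=0, u≡15; β=1, v≡2 (mod 19); (15|19)=-1, (2|19)=-1; sign (−1)^0·-1^1·-1^0 = -1.
(a,b)_5: α=-3, u≡4; β=6, v≡2 (mod 5); (4|5)=+1, (2|5)=-1; sign (−1)^0·+1^6·-1^-3 = -1.
(a,b)_13: α=2, u≡1; β=-2, v≡2 (mod 13); (1|13)=+1, (2|13)=-1; sign (−1)^0·+1^-2·-1^2 = +1.
(a,b)_3: α=3, u≡2; β=5, v≡1 (mod 3); (2|3)=-1, (1|3)=+1; sign (−1)^1·-1^5·+1^3 = +1.
(a,b)_29: α=0, u≡5; β=1, v≡5 (mod 29); (5|29)=+1, (5|29)=+1; sign (−1)^0·+1^1·+1^0 = +1.
(a,b)_2: α=2, β=9; u≡1, v≡3 (mod 8); ε(u)ε(v)=0·1, αω(v)=2·1, βω(u)=9·0; sum ≡ 0  ⇒  +1.
(a,b)_23: α=1, u≡8; β=-1, v≡3 (mod 23); (8|23)=+1, (3|23)=+1; sign (−1)^1·+1^-1·+1^1 = -1.
(a,b)_31: α=1, u≡6; β=1, v≡5 (mod 31); (6|31)=-1, (5|31)=+1; sign (−1)^1·-1^1·+1^1 = +1.
(a,b)_∞: sgn(-10695)=−, sgn(-2357178)=−, so -1.
(-10695, -2357178 / ℚ) ramifies at {5, 19, 23, ∞}: a division algebra.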